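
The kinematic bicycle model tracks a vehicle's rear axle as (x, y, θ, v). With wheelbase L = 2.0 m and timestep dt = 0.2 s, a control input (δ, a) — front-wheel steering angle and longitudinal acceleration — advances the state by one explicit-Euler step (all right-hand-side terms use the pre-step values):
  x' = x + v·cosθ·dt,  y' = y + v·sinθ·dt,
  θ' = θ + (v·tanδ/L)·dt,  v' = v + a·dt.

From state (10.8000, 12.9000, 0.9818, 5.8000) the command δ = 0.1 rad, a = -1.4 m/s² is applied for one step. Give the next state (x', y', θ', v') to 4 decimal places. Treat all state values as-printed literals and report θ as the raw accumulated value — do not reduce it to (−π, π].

x' = 10.8000 + 5.8000·cos(0.9818)·0.2 = 11.4444
y' = 12.9000 + 5.8000·sin(0.9818)·0.2 = 13.8645
θ' = 0.9818 + (5.8000/2.0)·tan(0.1)·0.2 = 1.0400
v' = 5.8000 − 1.4000·0.2 = 5.5200

(11.4444, 13.8645, 1.0400, 5.5200)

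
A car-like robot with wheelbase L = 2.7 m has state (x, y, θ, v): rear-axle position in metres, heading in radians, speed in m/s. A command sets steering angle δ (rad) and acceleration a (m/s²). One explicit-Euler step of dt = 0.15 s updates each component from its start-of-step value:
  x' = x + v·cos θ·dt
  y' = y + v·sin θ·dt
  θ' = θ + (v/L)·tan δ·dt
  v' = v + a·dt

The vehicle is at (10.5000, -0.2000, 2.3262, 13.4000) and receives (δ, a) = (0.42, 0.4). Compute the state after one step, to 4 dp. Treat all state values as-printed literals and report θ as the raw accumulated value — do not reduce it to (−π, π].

x' = 10.5000 + 13.4000·cos(2.3262)·0.15 = 9.1220
y' = -0.2000 + 13.4000·sin(2.3262)·0.15 = 1.2633
θ' = 2.3262 + (13.4000/2.7)·tan(0.42)·0.15 = 2.6586
v' = 13.4000 + 0.4000·0.15 = 13.4600

(9.1220, 1.2633, 2.6586, 13.4600)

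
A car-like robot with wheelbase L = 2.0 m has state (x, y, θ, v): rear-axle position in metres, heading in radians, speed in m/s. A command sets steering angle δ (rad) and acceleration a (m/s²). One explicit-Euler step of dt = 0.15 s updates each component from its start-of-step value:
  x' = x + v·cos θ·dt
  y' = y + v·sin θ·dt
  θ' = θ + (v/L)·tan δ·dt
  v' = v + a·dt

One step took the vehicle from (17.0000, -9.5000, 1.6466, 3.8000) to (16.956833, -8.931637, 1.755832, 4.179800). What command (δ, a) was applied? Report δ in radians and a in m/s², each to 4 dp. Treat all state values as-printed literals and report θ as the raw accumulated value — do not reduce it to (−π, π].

a = (v'−v)/dt = (0.379800)/0.15 = 2.5320
Δθ = θ'−θ = 0.109232;  (v·dt/L) = 3.8000·0.15/2.0 = 0.285000
tan δ = Δθ·L/(v·dt) = 0.383270  →  δ = 0.3660

δ = 0.3660, a = 2.5320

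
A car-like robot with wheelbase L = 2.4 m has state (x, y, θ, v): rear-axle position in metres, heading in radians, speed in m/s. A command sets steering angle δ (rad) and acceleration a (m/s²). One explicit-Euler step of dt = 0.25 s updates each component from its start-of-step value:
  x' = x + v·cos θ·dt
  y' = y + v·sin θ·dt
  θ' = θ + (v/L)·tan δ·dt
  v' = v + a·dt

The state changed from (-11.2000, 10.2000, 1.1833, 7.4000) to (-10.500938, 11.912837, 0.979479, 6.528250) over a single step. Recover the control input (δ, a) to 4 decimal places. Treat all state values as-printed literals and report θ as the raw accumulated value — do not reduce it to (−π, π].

a = (v'−v)/dt = (-0.871750)/0.25 = -3.4870
Δθ = θ'−θ = -0.203821;  (v·dt/L) = 7.4000·0.25/2.4 = 0.770833
tan δ = Δθ·L/(v·dt) = -0.264416  →  δ = -0.2585

δ = -0.2585, a = -3.4870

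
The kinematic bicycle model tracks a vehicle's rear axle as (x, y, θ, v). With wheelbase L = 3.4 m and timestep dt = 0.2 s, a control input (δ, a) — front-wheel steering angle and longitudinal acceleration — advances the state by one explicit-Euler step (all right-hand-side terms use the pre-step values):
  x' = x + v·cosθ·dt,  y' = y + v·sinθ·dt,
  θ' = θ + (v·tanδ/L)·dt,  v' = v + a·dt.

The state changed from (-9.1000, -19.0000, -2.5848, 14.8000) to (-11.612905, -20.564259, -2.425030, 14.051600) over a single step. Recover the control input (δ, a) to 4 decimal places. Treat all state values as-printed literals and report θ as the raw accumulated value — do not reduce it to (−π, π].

δ = 0.1815, a = -3.7420

a = (v'−v)/dt = (-0.748400)/0.2 = -3.7420
Δθ = θ'−θ = 0.159770;  (v·dt/L) = 14.8000·0.2/3.4 = 0.870588
tan δ = Δθ·L/(v·dt) = 0.183520  →  δ = 0.1815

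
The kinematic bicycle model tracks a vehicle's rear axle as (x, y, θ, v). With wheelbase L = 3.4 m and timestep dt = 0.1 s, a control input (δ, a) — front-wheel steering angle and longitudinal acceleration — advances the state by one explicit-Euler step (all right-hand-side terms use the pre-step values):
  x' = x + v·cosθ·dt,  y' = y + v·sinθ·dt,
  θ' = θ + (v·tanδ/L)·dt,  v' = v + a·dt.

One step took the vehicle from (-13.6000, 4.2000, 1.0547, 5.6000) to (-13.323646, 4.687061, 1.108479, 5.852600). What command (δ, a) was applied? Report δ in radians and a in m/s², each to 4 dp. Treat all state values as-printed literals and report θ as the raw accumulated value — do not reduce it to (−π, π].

δ = 0.3156, a = 2.5260

a = (v'−v)/dt = (0.252600)/0.1 = 2.5260
Δθ = θ'−θ = 0.053779;  (v·dt/L) = 5.6000·0.1/3.4 = 0.164706
tan δ = Δθ·L/(v·dt) = 0.326515  →  δ = 0.3156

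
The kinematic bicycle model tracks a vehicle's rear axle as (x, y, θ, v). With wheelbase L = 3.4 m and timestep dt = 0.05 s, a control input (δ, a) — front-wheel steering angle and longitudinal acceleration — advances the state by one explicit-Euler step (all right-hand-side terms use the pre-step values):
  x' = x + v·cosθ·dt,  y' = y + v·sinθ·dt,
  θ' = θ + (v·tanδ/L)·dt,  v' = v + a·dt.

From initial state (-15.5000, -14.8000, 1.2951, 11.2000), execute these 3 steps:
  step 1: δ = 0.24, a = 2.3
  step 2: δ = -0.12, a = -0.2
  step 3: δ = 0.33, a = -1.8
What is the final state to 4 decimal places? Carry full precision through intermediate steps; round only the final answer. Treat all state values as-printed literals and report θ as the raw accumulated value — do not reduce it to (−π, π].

(-15.0728, -13.1641, 1.3723, 11.2150)

after step 1 (δ=0.24, a=2.3): (-15.347558, -14.261148, 1.335406, 11.315000)
after step 2 (δ=-0.12, a=-0.2): (-15.215613, -13.710999, 1.315342, 11.305000)
after step 3 (δ=0.33, a=-1.8): (-15.072783, -13.164092, 1.372287, 11.215000)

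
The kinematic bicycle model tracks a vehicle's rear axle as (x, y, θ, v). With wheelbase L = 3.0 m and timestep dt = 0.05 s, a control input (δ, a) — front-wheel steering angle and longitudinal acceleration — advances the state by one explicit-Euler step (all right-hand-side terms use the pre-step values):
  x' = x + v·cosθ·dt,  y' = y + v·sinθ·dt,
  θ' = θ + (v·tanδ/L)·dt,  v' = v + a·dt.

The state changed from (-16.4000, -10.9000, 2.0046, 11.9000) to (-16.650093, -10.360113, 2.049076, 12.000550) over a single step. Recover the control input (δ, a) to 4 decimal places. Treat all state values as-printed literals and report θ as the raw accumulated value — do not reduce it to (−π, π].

δ = 0.2206, a = 2.0110

a = (v'−v)/dt = (0.100550)/0.05 = 2.0110
Δθ = θ'−θ = 0.044476;  (v·dt/L) = 11.9000·0.05/3.0 = 0.198333
tan δ = Δθ·L/(v·dt) = 0.224249  →  δ = 0.2206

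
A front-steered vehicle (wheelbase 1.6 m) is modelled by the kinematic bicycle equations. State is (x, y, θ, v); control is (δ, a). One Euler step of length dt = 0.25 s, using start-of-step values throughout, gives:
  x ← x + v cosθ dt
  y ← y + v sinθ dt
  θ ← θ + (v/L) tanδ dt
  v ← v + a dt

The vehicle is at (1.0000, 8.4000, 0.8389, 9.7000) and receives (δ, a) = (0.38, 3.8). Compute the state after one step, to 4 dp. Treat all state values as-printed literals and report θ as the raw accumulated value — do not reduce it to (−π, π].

(2.6206, 10.2040, 1.4443, 10.6500)

x' = 1.0000 + 9.7000·cos(0.8389)·0.25 = 2.6206
y' = 8.4000 + 9.7000·sin(0.8389)·0.25 = 10.2040
θ' = 0.8389 + (9.7000/1.6)·tan(0.38)·0.25 = 1.4443
v' = 9.7000 + 3.8000·0.25 = 10.6500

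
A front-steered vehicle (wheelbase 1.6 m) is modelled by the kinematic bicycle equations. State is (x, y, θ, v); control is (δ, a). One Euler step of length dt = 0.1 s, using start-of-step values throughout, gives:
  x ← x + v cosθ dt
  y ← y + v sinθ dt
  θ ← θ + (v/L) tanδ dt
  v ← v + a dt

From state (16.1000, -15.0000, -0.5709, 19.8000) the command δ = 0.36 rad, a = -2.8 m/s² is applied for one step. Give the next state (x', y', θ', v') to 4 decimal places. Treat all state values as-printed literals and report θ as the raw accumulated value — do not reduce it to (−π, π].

x' = 16.1000 + 19.8000·cos(-0.5709)·0.1 = 17.7660
y' = -15.0000 + 19.8000·sin(-0.5709)·0.1 = -16.0700
θ' = -0.5709 + (19.8000/1.6)·tan(0.36)·0.1 = -0.1051
v' = 19.8000 − 2.8000·0.1 = 19.5200

(17.7660, -16.0700, -0.1051, 19.5200)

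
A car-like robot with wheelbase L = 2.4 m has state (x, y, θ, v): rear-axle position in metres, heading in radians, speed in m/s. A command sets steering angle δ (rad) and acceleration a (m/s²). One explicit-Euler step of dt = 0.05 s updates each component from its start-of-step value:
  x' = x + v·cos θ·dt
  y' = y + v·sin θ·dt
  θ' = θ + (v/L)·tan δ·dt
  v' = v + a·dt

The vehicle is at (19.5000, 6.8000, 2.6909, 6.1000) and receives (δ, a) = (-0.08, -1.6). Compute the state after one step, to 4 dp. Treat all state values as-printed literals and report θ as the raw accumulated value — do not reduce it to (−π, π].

(19.2255, 6.9329, 2.6807, 6.0200)

x' = 19.5000 + 6.1000·cos(2.6909)·0.05 = 19.2255
y' = 6.8000 + 6.1000·sin(2.6909)·0.05 = 6.9329
θ' = 2.6909 + (6.1000/2.4)·tan(-0.08)·0.05 = 2.6807
v' = 6.1000 − 1.6000·0.05 = 6.0200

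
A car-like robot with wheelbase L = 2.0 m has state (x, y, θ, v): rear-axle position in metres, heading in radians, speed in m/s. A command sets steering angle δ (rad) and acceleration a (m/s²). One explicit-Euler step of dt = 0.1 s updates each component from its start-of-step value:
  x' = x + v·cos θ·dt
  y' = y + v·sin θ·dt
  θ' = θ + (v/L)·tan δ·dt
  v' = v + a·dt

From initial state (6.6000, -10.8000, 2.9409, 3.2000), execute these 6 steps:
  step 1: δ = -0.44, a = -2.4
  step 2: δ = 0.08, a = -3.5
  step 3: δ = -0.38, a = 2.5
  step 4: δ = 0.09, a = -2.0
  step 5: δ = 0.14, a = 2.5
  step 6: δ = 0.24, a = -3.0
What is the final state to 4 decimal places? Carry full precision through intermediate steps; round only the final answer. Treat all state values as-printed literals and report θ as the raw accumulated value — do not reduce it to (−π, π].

after step 1 (δ=-0.44, a=-2.4): (6.286423, -10.736209, 2.865575, 2.960000)
after step 2 (δ=0.08, a=-3.5): (6.001627, -10.655541, 2.877440, 2.610000)
after step 3 (δ=-0.38, a=2.5): (5.749680, -10.587396, 2.825317, 2.860000)
after step 4 (δ=0.09, a=-2.0): (5.477865, -10.498442, 2.838222, 2.660000)
after step 5 (δ=0.14, a=2.5): (5.224012, -10.418977, 2.856965, 2.910000)
after step 6 (δ=0.24, a=-3.0): (4.944720, -10.337264, 2.892571, 2.610000)

(4.9447, -10.3373, 2.8926, 2.6100)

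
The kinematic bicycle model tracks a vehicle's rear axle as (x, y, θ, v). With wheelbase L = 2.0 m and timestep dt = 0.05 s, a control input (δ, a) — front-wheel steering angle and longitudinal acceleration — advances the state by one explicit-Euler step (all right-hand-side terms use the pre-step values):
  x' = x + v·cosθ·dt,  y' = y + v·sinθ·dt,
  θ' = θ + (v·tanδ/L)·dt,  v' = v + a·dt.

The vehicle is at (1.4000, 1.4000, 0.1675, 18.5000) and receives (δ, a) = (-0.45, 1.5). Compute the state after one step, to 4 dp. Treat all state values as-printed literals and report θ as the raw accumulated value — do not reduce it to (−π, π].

x' = 1.4000 + 18.5000·cos(0.1675)·0.05 = 2.3121
y' = 1.4000 + 18.5000·sin(0.1675)·0.05 = 1.5542
θ' = 0.1675 + (18.5000/2.0)·tan(-0.45)·0.05 = -0.0559
v' = 18.5000 + 1.5000·0.05 = 18.5750

(2.3121, 1.5542, -0.0559, 18.5750)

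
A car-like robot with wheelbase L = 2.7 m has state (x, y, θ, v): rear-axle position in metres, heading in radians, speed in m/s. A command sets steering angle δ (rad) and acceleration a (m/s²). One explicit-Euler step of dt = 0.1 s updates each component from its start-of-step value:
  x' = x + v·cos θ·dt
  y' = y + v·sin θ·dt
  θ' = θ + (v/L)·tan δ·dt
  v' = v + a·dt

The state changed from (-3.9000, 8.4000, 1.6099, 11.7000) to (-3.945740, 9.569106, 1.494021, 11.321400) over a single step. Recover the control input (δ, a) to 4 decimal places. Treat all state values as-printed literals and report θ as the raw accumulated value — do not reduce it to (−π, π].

a = (v'−v)/dt = (-0.378600)/0.1 = -3.7860
Δθ = θ'−θ = -0.115879;  (v·dt/L) = 11.7000·0.1/2.7 = 0.433333
tan δ = Δθ·L/(v·dt) = -0.267413  →  δ = -0.2613

δ = -0.2613, a = -3.7860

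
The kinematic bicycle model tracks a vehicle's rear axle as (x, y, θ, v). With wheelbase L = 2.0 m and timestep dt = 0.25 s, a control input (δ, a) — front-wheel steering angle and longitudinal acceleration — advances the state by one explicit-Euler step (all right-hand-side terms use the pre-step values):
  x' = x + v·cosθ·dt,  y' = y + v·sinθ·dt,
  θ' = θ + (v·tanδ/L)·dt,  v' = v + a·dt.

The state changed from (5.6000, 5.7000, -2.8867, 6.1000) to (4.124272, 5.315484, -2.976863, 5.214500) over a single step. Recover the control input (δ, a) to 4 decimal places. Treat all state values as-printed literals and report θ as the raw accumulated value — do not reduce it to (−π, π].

δ = -0.1177, a = -3.5420

a = (v'−v)/dt = (-0.885500)/0.25 = -3.5420
Δθ = θ'−θ = -0.090163;  (v·dt/L) = 6.1000·0.25/2.0 = 0.762500
tan δ = Δθ·L/(v·dt) = -0.118247  →  δ = -0.1177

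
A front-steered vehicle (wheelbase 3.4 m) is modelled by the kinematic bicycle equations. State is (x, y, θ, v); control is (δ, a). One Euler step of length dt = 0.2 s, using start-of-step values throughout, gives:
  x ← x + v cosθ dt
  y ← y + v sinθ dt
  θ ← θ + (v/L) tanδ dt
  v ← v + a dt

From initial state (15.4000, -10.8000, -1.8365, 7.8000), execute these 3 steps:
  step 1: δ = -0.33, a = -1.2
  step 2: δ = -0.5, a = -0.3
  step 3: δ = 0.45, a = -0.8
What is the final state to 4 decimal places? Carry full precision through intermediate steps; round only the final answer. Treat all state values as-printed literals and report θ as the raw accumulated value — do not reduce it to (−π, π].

(13.4433, -14.8637, -2.0235, 7.3400)

after step 1 (δ=-0.33, a=-1.2): (14.990362, -12.305256, -1.993658, 7.560000)
after step 2 (δ=-0.5, a=-0.3): (14.369880, -13.684077, -2.236602, 7.500000)
after step 3 (δ=0.45, a=-0.8): (13.443340, -14.863705, -2.023490, 7.340000)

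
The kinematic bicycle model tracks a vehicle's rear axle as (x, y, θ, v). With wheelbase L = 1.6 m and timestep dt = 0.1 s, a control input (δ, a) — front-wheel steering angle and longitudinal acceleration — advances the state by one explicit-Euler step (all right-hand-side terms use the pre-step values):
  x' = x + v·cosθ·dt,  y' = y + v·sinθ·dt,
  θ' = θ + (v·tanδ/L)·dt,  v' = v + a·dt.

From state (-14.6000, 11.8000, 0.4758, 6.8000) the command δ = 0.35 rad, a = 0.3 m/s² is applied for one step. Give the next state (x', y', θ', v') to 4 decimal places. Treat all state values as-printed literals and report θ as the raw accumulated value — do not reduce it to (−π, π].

x' = -14.6000 + 6.8000·cos(0.4758)·0.1 = -13.9955
y' = 11.8000 + 6.8000·sin(0.4758)·0.1 = 12.1115
θ' = 0.4758 + (6.8000/1.6)·tan(0.35)·0.1 = 0.6309
v' = 6.8000 + 0.3000·0.1 = 6.8300

(-13.9955, 12.1115, 0.6309, 6.8300)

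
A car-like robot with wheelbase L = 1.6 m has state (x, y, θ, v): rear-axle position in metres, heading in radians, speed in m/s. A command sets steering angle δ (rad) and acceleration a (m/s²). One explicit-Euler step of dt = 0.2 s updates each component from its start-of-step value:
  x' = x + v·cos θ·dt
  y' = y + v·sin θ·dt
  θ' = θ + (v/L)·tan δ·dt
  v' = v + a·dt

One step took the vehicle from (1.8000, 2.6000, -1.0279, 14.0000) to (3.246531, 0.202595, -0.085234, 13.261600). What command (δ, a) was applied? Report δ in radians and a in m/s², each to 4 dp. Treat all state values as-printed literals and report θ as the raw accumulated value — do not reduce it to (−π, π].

a = (v'−v)/dt = (-0.738400)/0.2 = -3.6920
Δθ = θ'−θ = 0.942666;  (v·dt/L) = 14.0000·0.2/1.6 = 1.750000
tan δ = Δθ·L/(v·dt) = 0.538666  →  δ = 0.4941

δ = 0.4941, a = -3.6920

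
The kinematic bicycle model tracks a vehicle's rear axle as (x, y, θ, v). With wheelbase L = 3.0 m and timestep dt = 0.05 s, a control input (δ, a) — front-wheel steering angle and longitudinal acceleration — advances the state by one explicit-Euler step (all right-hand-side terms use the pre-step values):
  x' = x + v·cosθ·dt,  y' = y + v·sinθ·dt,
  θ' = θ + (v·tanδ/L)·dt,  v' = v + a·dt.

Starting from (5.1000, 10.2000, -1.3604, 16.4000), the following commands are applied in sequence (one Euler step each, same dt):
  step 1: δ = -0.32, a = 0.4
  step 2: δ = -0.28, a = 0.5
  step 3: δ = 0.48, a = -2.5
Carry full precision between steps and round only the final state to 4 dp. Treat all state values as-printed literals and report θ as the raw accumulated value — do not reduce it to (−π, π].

after step 1 (δ=-0.32, a=0.4): (5.271255, 9.398082, -1.450980, 16.420000)
after step 2 (δ=-0.28, a=0.5): (5.369389, 8.582969, -1.529674, 16.445000)
after step 3 (δ=0.48, a=-2.5): (5.403193, 7.761414, -1.386983, 16.320000)

(5.4032, 7.7614, -1.3870, 16.3200)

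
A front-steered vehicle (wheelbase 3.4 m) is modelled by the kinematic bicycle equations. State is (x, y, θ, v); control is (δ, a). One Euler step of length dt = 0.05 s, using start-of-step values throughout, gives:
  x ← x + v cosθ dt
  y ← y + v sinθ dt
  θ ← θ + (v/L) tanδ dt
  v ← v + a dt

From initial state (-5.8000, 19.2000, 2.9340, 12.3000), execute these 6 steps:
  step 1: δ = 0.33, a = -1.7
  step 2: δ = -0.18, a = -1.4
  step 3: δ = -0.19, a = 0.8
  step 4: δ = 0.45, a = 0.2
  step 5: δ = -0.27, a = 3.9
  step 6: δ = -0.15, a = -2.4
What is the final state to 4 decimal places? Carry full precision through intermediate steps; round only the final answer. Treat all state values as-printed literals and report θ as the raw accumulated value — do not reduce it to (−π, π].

after step 1 (δ=0.33, a=-1.7): (-6.401796, 19.326754, 2.995957, 12.215000)
after step 2 (δ=-0.18, a=-1.4): (-7.006080, 19.415388, 2.963269, 12.145000)
after step 3 (δ=-0.19, a=0.8): (-7.603701, 19.523102, 2.928920, 12.185000)
after step 4 (δ=0.45, a=0.2): (-8.199225, 19.651698, 3.015479, 12.195000)
after step 5 (δ=-0.27, a=3.9): (-8.804132, 19.728392, 2.965846, 12.390000)
after step 6 (δ=-0.15, a=-2.4): (-9.414090, 19.836707, 2.938308, 12.270000)

(-9.4141, 19.8367, 2.9383, 12.2700)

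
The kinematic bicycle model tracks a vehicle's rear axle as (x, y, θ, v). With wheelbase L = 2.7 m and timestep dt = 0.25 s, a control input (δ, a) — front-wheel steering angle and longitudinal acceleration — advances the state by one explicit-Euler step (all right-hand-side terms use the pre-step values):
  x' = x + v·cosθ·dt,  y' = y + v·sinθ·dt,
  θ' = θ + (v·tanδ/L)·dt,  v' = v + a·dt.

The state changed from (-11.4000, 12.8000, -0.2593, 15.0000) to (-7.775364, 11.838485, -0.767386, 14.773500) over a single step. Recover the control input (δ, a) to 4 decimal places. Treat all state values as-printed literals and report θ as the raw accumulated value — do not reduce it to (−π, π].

a = (v'−v)/dt = (-0.226500)/0.25 = -0.9060
Δθ = θ'−θ = -0.508086;  (v·dt/L) = 15.0000·0.25/2.7 = 1.388889
tan δ = Δθ·L/(v·dt) = -0.365822  →  δ = -0.3507

δ = -0.3507, a = -0.9060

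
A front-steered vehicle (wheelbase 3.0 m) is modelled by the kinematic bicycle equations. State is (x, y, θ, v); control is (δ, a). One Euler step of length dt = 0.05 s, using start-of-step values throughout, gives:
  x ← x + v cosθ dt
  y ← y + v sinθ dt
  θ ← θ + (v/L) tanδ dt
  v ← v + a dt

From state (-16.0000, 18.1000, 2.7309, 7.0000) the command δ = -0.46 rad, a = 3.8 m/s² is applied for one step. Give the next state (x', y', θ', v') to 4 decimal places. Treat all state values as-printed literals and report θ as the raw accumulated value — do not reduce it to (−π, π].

(-16.3209, 18.2397, 2.6731, 7.1900)

x' = -16.0000 + 7.0000·cos(2.7309)·0.05 = -16.3209
y' = 18.1000 + 7.0000·sin(2.7309)·0.05 = 18.2397
θ' = 2.7309 + (7.0000/3.0)·tan(-0.46)·0.05 = 2.6731
v' = 7.0000 + 3.8000·0.05 = 7.1900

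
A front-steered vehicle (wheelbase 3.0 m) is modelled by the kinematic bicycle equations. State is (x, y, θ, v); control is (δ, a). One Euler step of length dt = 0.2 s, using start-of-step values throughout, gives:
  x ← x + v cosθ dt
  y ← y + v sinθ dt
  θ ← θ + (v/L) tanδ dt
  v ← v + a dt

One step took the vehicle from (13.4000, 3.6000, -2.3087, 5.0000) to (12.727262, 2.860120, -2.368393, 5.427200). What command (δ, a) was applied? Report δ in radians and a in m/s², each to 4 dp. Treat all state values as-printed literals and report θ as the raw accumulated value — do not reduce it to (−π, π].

a = (v'−v)/dt = (0.427200)/0.2 = 2.1360
Δθ = θ'−θ = -0.059693;  (v·dt/L) = 5.0000·0.2/3.0 = 0.333333
tan δ = Δθ·L/(v·dt) = -0.179079  →  δ = -0.1772

δ = -0.1772, a = 2.1360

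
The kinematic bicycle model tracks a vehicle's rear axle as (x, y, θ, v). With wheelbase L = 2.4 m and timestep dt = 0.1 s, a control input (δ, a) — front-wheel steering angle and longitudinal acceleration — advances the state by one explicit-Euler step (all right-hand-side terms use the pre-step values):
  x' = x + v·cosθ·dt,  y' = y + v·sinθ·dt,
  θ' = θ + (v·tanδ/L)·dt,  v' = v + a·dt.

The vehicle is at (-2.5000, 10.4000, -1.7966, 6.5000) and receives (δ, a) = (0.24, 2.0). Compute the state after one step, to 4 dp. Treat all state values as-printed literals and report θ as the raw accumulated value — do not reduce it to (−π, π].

x' = -2.5000 + 6.5000·cos(-1.7966)·0.1 = -2.6455
y' = 10.4000 + 6.5000·sin(-1.7966)·0.1 = 9.7665
θ' = -1.7966 + (6.5000/2.4)·tan(0.24)·0.1 = -1.7303
v' = 6.5000 + 2.0000·0.1 = 6.7000

(-2.6455, 9.7665, -1.7303, 6.7000)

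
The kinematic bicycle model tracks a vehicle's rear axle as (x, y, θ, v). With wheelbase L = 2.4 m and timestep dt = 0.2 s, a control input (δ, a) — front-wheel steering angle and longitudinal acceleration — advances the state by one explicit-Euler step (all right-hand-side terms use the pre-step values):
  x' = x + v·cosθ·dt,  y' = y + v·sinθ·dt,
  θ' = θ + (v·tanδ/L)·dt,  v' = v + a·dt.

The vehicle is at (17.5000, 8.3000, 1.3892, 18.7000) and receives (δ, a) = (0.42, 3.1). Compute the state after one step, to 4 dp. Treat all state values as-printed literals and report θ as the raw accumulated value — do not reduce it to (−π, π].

x' = 17.5000 + 18.7000·cos(1.3892)·0.2 = 18.1754
y' = 8.3000 + 18.7000·sin(1.3892)·0.2 = 11.9785
θ' = 1.3892 + (18.7000/2.4)·tan(0.42)·0.2 = 2.0851
v' = 18.7000 + 3.1000·0.2 = 19.3200

(18.1754, 11.9785, 2.0851, 19.3200)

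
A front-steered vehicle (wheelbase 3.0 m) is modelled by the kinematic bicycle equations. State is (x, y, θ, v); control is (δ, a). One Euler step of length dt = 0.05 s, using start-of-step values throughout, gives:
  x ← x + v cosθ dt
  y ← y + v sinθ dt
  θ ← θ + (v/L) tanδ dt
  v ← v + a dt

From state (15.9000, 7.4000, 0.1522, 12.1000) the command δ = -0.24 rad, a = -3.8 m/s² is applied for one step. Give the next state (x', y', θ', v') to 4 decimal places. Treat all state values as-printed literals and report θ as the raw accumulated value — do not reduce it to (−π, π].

(16.4980, 7.4917, 0.1028, 11.9100)

x' = 15.9000 + 12.1000·cos(0.1522)·0.05 = 16.4980
y' = 7.4000 + 12.1000·sin(0.1522)·0.05 = 7.4917
θ' = 0.1522 + (12.1000/3.0)·tan(-0.24)·0.05 = 0.1028
v' = 12.1000 − 3.8000·0.05 = 11.9100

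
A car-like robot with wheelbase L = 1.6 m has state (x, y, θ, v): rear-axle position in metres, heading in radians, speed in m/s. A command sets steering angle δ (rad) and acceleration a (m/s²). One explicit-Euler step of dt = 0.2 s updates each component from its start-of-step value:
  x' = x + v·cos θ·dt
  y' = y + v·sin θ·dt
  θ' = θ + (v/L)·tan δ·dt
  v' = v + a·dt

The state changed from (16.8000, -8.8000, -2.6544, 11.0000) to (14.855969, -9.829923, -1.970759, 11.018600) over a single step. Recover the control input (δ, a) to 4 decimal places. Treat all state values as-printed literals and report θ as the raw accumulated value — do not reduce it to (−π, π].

a = (v'−v)/dt = (0.018600)/0.2 = 0.0930
Δθ = θ'−θ = 0.683641;  (v·dt/L) = 11.0000·0.2/1.6 = 1.375000
tan δ = Δθ·L/(v·dt) = 0.497193  →  δ = 0.4614

δ = 0.4614, a = 0.0930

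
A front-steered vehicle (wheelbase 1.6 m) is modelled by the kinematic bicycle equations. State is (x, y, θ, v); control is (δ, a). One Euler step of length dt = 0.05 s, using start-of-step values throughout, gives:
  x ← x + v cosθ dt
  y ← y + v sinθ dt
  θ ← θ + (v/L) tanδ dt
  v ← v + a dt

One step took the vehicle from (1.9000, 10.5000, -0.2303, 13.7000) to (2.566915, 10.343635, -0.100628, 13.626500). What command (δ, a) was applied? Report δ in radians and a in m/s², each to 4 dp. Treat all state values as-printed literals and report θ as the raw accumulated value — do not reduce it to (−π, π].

a = (v'−v)/dt = (-0.073500)/0.05 = -1.4700
Δθ = θ'−θ = 0.129672;  (v·dt/L) = 13.7000·0.05/1.6 = 0.428125
tan δ = Δθ·L/(v·dt) = 0.302884  →  δ = 0.2941

δ = 0.2941, a = -1.4700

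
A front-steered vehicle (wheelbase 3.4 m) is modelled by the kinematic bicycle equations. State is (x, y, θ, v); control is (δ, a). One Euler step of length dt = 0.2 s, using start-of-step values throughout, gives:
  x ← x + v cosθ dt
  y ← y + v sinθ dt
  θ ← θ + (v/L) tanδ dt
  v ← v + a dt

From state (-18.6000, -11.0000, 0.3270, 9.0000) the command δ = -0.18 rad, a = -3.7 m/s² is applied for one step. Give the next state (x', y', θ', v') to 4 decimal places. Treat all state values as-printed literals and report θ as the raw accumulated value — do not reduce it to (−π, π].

(-16.8954, -10.4218, 0.2307, 8.2600)

x' = -18.6000 + 9.0000·cos(0.3270)·0.2 = -16.8954
y' = -11.0000 + 9.0000·sin(0.3270)·0.2 = -10.4218
θ' = 0.3270 + (9.0000/3.4)·tan(-0.18)·0.2 = 0.2307
v' = 9.0000 − 3.7000·0.2 = 8.2600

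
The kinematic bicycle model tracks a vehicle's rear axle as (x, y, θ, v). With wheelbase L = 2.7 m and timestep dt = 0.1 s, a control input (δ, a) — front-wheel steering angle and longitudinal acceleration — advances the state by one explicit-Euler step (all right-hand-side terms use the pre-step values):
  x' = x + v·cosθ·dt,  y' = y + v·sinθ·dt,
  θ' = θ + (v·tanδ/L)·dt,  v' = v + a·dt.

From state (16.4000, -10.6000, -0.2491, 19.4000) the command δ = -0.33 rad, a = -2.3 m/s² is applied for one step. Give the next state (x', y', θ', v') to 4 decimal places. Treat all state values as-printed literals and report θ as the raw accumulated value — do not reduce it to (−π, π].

x' = 16.4000 + 19.4000·cos(-0.2491)·0.1 = 18.2801
y' = -10.6000 + 19.4000·sin(-0.2491)·0.1 = -11.0783
θ' = -0.2491 + (19.4000/2.7)·tan(-0.33)·0.1 = -0.4952
v' = 19.4000 − 2.3000·0.1 = 19.1700

(18.2801, -11.0783, -0.4952, 19.1700)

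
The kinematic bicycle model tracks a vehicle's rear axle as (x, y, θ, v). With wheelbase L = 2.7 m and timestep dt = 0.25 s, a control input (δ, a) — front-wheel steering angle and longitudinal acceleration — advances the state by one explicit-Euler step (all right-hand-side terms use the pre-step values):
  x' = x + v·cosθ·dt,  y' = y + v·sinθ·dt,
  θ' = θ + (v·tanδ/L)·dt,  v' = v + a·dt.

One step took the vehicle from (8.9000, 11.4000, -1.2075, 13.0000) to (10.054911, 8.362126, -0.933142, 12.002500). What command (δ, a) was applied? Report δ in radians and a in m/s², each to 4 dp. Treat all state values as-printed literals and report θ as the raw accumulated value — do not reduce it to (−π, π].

a = (v'−v)/dt = (-0.997500)/0.25 = -3.9900
Δθ = θ'−θ = 0.274358;  (v·dt/L) = 13.0000·0.25/2.7 = 1.203704
tan δ = Δθ·L/(v·dt) = 0.227928  →  δ = 0.2241

δ = 0.2241, a = -3.9900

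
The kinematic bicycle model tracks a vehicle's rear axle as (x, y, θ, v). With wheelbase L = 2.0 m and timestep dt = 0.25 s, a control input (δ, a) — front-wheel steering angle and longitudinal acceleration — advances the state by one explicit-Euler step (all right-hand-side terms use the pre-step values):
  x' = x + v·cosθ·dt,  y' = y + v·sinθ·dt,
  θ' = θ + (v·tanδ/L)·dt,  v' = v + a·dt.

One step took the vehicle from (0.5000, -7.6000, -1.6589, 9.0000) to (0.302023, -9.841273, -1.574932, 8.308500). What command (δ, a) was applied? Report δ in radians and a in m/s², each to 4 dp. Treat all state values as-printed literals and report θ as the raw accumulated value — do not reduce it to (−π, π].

δ = 0.0745, a = -2.7660

a = (v'−v)/dt = (-0.691500)/0.25 = -2.7660
Δθ = θ'−θ = 0.083968;  (v·dt/L) = 9.0000·0.25/2.0 = 1.125000
tan δ = Δθ·L/(v·dt) = 0.074638  →  δ = 0.0745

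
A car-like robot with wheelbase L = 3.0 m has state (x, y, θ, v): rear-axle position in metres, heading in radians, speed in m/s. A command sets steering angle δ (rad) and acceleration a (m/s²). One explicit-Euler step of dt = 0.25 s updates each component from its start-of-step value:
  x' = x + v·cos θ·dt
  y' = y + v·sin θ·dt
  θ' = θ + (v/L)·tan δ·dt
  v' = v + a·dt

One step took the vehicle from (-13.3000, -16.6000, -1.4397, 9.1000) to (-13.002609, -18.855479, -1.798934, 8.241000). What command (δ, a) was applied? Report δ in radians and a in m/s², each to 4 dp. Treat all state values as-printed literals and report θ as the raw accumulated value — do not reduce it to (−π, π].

δ = -0.4424, a = -3.4360

a = (v'−v)/dt = (-0.859000)/0.25 = -3.4360
Δθ = θ'−θ = -0.359234;  (v·dt/L) = 9.1000·0.25/3.0 = 0.758333
tan δ = Δθ·L/(v·dt) = -0.473715  →  δ = -0.4424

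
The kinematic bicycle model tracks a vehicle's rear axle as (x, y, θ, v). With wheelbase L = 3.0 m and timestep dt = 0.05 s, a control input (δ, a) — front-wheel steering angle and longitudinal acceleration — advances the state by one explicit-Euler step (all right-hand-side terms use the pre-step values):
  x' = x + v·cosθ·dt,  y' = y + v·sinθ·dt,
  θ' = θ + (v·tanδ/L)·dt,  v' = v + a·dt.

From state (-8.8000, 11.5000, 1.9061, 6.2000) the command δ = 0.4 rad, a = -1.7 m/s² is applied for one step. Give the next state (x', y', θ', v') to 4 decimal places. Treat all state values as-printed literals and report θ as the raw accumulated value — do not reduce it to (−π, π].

x' = -8.8000 + 6.2000·cos(1.9061)·0.05 = -8.9020
y' = 11.5000 + 6.2000·sin(1.9061)·0.05 = 11.7927
θ' = 1.9061 + (6.2000/3.0)·tan(0.4)·0.05 = 1.9498
v' = 6.2000 − 1.7000·0.05 = 6.1150

(-8.9020, 11.7927, 1.9498, 6.1150)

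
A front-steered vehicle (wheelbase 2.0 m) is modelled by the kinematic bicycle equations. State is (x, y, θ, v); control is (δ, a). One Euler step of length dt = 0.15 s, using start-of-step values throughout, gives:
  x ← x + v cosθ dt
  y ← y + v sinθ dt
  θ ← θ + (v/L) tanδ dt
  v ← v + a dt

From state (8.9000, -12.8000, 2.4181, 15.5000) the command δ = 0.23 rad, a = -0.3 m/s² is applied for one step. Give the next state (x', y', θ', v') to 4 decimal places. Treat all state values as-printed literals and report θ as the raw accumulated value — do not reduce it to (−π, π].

x' = 8.9000 + 15.5000·cos(2.4181)·0.15 = 7.1574
y' = -12.8000 + 15.5000·sin(2.4181)·0.15 = -11.2608
θ' = 2.4181 + (15.5000/2.0)·tan(0.23)·0.15 = 2.6903
v' = 15.5000 − 0.3000·0.15 = 15.4550

(7.1574, -11.2608, 2.6903, 15.4550)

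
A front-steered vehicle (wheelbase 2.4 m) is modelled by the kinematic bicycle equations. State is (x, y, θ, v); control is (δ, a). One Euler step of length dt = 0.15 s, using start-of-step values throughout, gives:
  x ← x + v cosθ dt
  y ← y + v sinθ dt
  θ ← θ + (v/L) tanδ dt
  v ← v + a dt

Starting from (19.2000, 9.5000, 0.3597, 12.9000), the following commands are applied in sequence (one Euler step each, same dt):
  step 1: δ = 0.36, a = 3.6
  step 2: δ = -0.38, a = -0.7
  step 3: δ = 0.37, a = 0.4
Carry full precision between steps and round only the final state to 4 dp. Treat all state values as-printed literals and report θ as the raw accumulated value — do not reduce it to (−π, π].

(24.4937, 12.0660, 0.6509, 13.3950)

after step 1 (δ=0.36, a=3.6): (21.011165, 10.181107, 0.663175, 13.440000)
after step 2 (δ=-0.38, a=-0.7): (22.599857, 11.422201, 0.327668, 13.335000)
after step 3 (δ=0.37, a=0.4): (24.493684, 12.065954, 0.650928, 13.395000)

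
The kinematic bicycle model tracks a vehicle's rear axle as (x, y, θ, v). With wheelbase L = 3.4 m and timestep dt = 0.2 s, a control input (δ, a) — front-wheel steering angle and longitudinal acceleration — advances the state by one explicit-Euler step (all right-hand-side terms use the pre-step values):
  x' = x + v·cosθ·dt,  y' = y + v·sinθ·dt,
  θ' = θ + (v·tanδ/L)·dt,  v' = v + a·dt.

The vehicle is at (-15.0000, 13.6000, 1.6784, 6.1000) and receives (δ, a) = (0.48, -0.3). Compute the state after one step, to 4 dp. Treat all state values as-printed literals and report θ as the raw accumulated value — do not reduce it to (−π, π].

(-15.1310, 14.8129, 1.8652, 6.0400)

x' = -15.0000 + 6.1000·cos(1.6784)·0.2 = -15.1310
y' = 13.6000 + 6.1000·sin(1.6784)·0.2 = 14.8129
θ' = 1.6784 + (6.1000/3.4)·tan(0.48)·0.2 = 1.8652
v' = 6.1000 − 0.3000·0.2 = 6.0400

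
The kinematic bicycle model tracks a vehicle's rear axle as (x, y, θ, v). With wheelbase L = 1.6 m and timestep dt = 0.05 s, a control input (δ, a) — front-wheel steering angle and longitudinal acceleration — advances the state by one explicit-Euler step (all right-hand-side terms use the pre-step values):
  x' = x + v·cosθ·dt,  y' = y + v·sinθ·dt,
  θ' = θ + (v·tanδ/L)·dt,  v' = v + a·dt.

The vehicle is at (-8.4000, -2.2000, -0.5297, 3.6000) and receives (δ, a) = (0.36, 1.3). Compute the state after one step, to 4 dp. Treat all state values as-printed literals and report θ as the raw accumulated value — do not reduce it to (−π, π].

x' = -8.4000 + 3.6000·cos(-0.5297)·0.05 = -8.2447
y' = -2.2000 + 3.6000·sin(-0.5297)·0.05 = -2.2909
θ' = -0.5297 + (3.6000/1.6)·tan(0.36)·0.05 = -0.4874
v' = 3.6000 + 1.3000·0.05 = 3.6650

(-8.2447, -2.2909, -0.4874, 3.6650)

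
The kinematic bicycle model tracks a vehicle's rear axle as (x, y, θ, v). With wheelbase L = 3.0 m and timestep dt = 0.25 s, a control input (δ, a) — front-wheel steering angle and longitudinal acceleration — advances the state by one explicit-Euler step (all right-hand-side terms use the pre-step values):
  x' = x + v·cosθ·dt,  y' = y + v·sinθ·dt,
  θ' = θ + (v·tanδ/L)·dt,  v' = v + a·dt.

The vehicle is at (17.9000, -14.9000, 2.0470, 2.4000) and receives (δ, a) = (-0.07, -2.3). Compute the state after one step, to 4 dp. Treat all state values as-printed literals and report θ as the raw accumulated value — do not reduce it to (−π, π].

x' = 17.9000 + 2.4000·cos(2.0470)·0.25 = 17.6250
y' = -14.9000 + 2.4000·sin(2.0470)·0.25 = -14.3668
θ' = 2.0470 + (2.4000/3.0)·tan(-0.07)·0.25 = 2.0330
v' = 2.4000 − 2.3000·0.25 = 1.8250

(17.6250, -14.3668, 2.0330, 1.8250)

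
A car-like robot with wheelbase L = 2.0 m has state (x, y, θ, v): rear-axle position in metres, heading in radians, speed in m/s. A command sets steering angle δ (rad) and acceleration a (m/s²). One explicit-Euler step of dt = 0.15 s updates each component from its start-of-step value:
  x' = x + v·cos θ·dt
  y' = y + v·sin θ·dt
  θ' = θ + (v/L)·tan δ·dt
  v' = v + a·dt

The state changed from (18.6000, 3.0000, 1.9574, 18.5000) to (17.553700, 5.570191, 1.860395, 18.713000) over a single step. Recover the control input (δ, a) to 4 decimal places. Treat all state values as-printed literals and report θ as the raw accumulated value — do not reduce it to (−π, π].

δ = -0.0698, a = 1.4200

a = (v'−v)/dt = (0.213000)/0.15 = 1.4200
Δθ = θ'−θ = -0.097005;  (v·dt/L) = 18.5000·0.15/2.0 = 1.387500
tan δ = Δθ·L/(v·dt) = -0.069914  →  δ = -0.0698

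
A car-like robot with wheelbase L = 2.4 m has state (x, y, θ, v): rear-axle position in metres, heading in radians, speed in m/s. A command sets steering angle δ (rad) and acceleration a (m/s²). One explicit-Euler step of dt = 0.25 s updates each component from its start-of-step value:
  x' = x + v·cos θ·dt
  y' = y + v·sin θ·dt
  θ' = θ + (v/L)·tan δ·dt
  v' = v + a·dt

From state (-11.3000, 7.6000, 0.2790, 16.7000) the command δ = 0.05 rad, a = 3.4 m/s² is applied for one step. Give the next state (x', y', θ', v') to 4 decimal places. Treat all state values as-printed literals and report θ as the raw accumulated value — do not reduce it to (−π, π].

x' = -11.3000 + 16.7000·cos(0.2790)·0.25 = -7.2864
y' = 7.6000 + 16.7000·sin(0.2790)·0.25 = 8.7498
θ' = 0.2790 + (16.7000/2.4)·tan(0.05)·0.25 = 0.3661
v' = 16.7000 + 3.4000·0.25 = 17.5500

(-7.2864, 8.7498, 0.3661, 17.5500)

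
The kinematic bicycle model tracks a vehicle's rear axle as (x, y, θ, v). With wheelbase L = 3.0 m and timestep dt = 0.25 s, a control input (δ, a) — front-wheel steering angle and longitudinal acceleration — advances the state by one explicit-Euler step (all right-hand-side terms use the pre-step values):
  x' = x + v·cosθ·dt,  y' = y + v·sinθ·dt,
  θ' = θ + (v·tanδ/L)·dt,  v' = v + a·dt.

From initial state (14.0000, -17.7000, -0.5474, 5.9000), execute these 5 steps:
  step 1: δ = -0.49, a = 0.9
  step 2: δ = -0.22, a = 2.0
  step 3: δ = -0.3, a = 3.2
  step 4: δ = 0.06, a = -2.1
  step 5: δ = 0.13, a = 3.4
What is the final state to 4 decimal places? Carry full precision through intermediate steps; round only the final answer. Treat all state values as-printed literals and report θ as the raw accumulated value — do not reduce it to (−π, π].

after step 1 (δ=-0.49, a=0.9): (15.259474, -18.467692, -0.809649, 6.125000)
after step 2 (δ=-0.22, a=2.0): (16.315657, -19.576386, -0.923788, 6.625000)
after step 3 (δ=-0.3, a=3.2): (17.314048, -20.897893, -1.094568, 7.425000)
after step 4 (δ=0.06, a=-2.1): (18.165010, -22.547598, -1.057398, 6.900000)
after step 5 (δ=0.13, a=3.4): (19.012227, -24.050212, -0.982224, 7.750000)

(19.0122, -24.0502, -0.9822, 7.7500)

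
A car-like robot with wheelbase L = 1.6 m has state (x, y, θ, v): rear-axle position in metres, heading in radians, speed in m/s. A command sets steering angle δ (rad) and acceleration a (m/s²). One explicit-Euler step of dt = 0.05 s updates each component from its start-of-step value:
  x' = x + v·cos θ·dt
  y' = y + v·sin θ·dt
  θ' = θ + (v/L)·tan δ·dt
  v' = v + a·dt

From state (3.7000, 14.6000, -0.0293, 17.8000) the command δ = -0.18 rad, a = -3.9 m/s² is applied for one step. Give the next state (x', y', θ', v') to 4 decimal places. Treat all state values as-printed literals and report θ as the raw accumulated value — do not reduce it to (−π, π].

x' = 3.7000 + 17.8000·cos(-0.0293)·0.05 = 4.5896
y' = 14.6000 + 17.8000·sin(-0.0293)·0.05 = 14.5739
θ' = -0.0293 + (17.8000/1.6)·tan(-0.18)·0.05 = -0.1305
v' = 17.8000 − 3.9000·0.05 = 17.6050

(4.5896, 14.5739, -0.1305, 17.6050)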